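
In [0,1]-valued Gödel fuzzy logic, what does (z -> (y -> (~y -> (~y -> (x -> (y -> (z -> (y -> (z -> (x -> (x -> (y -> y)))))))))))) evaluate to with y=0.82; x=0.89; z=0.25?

~y: Gödel ¬ of 0.82 = 0 (operand ≠ 0)
~y: Gödel ¬ of 0.82 = 0 (operand ≠ 0)
(y -> y): 0.82 ≤ 0.82, so result = 1
(x -> (y -> y)): 0.89 ≤ 1, so result = 1
(x -> (x -> (y -> y))): 0.89 ≤ 1, so result = 1
(z -> (x -> (x -> (y -> y)))): 0.25 ≤ 1, so result = 1
(y -> (z -> (x -> (x -> (y -> y))))): 0.82 ≤ 1, so result = 1
(z -> (y -> (z -> (x -> (x -> (y -> y)))))): 0.25 ≤ 1, so result = 1
(y -> (z -> (y -> (z -> (x -> (x -> (y -> y))))))): 0.82 ≤ 1, so result = 1
(x -> (y -> (z -> (y -> (z -> (x -> (x -> (y -> y)))))))): 0.89 ≤ 1, so result = 1
(~y -> (x -> (y -> (z -> (y -> (z -> (x -> (x -> (y -> y))))))))): 0 ≤ 1, so result = 1
(~y -> (~y -> (x -> (y -> (z -> (y -> (z -> (x -> (x -> (y -> y)))))))))): 0 ≤ 1, so result = 1
(y -> (~y -> (~y -> (x -> (y -> (z -> (y -> (z -> (x -> (x -> (y -> y))))))))))): 0.82 ≤ 1, so result = 1
(z -> (y -> (~y -> (~y -> (x -> (y -> (z -> (y -> (z -> (x -> (x -> (y -> y)))))))))))): 0.25 ≤ 1, so result = 1

1.00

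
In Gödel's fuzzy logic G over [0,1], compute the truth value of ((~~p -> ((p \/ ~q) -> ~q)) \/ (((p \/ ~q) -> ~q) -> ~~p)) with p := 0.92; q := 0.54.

~p: Gödel ¬ of 0.92 = 0 (operand ≠ 0)
~~p: Gödel ¬ of 0 = 1 (operand is 0)
~q: Gödel ¬ of 0.54 = 0 (operand ≠ 0)
(p \/ ~q) = max(0.92, 0) = 0.92
~q: Gödel ¬ of 0.54 = 0 (operand ≠ 0)
((p \/ ~q) -> ~q): 0.92 > 0, so result = 0
(~~p -> ((p \/ ~q) -> ~q)): 1 > 0, so result = 0
~q: Gödel ¬ of 0.54 = 0 (operand ≠ 0)
(p \/ ~q) = max(0.92, 0) = 0.92
~q: Gödel ¬ of 0.54 = 0 (operand ≠ 0)
((p \/ ~q) -> ~q): 0.92 > 0, so result = 0
~p: Gödel ¬ of 0.92 = 0 (operand ≠ 0)
~~p: Gödel ¬ of 0 = 1 (operand is 0)
(((p \/ ~q) -> ~q) -> ~~p): 0 ≤ 1, so result = 1
((~~p -> ((p \/ ~q) -> ~q)) \/ (((p \/ ~q) -> ~q) -> ~~p)) = max(0, 1) = 1

1.00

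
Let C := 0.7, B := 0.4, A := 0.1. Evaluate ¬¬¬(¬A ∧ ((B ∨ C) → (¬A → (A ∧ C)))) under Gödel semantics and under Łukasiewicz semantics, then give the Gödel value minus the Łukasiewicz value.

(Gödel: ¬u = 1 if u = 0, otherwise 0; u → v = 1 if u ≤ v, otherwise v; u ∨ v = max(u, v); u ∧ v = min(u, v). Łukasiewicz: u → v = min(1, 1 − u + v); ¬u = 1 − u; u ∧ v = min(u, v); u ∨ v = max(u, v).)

0.50

Gödel evaluation:
  ¬A: Gödel ¬ of 0.1 = 0 (operand ≠ 0)
  (B ∨ C) = max(0.4, 0.7) = 0.7
  ¬A: Gödel ¬ of 0.1 = 0 (operand ≠ 0)
  (A ∧ C) = min(0.1, 0.7) = 0.1
  (¬A → (A ∧ C)): 0 ≤ 0.1, so result = 1
  ((B ∨ C) → (¬A → (A ∧ C))): 0.7 ≤ 1, so result = 1
  (¬A ∧ ((B ∨ C) → (¬A → (A ∧ C)))) = min(0, 1) = 0
  ¬(¬A ∧ ((B ∨ C) → (¬A → (A ∧ C)))): Gödel ¬ of 0 = 1 (operand is 0)
  ¬¬(¬A ∧ ((B ∨ C) → (¬A → (A ∧ C)))): Gödel ¬ of 1 = 0 (operand ≠ 0)
  ¬¬¬(¬A ∧ ((B ∨ C) → (¬A → (A ∧ C)))): Gödel ¬ of 0 = 1 (operand is 0)
  Gödel value = 1
Łukasiewicz evaluation:
  ¬A: Łukasiewicz ¬ gives 1 − 0.1 = 0.9
  (B ∨ C) = max(0.4, 0.7) = 0.7
  ¬A: Łukasiewicz ¬ gives 1 − 0.1 = 0.9
  (A ∧ C) = min(0.1, 0.7) = 0.1
  (¬A → (A ∧ C)): min(1, 1 − 0.9 + 0.1) = 0.2
  ((B ∨ C) → (¬A → (A ∧ C))): min(1, 1 − 0.7 + 0.2) = 0.5
  (¬A ∧ ((B ∨ C) → (¬A → (A ∧ C)))) = min(0.9, 0.5) = 0.5
  ¬(¬A ∧ ((B ∨ C) → (¬A → (A ∧ C)))): Łukasiewicz ¬ gives 1 − 0.5 = 0.5
  ¬¬(¬A ∧ ((B ∨ C) → (¬A → (A ∧ C)))): Łukasiewicz ¬ gives 1 − 0.5 = 0.5
  ¬¬¬(¬A ∧ ((B ∨ C) → (¬A → (A ∧ C)))): Łukasiewicz ¬ gives 1 − 0.5 = 0.5
  Łukasiewicz value = 0.5
Difference: 1 − 0.5 = 0.50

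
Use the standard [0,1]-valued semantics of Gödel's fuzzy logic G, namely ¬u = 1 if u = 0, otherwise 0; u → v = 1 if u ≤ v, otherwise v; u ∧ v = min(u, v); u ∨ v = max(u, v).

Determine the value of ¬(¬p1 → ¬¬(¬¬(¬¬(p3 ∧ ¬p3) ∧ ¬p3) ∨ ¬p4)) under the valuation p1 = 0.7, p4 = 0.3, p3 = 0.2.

0.00

¬p1: Gödel ¬ of 0.7 = 0 (operand ≠ 0)
¬p3: Gödel ¬ of 0.2 = 0 (operand ≠ 0)
(p3 ∧ ¬p3) = min(0.2, 0) = 0
¬(p3 ∧ ¬p3): Gödel ¬ of 0 = 1 (operand is 0)
¬¬(p3 ∧ ¬p3): Gödel ¬ of 1 = 0 (operand ≠ 0)
¬p3: Gödel ¬ of 0.2 = 0 (operand ≠ 0)
(¬¬(p3 ∧ ¬p3) ∧ ¬p3) = min(0, 0) = 0
¬(¬¬(p3 ∧ ¬p3) ∧ ¬p3): Gödel ¬ of 0 = 1 (operand is 0)
¬¬(¬¬(p3 ∧ ¬p3) ∧ ¬p3): Gödel ¬ of 1 = 0 (operand ≠ 0)
¬p4: Gödel ¬ of 0.3 = 0 (operand ≠ 0)
(¬¬(¬¬(p3 ∧ ¬p3) ∧ ¬p3) ∨ ¬p4) = max(0, 0) = 0
¬(¬¬(¬¬(p3 ∧ ¬p3) ∧ ¬p3) ∨ ¬p4): Gödel ¬ of 0 = 1 (operand is 0)
¬¬(¬¬(¬¬(p3 ∧ ¬p3) ∧ ¬p3) ∨ ¬p4): Gödel ¬ of 1 = 0 (operand ≠ 0)
(¬p1 → ¬¬(¬¬(¬¬(p3 ∧ ¬p3) ∧ ¬p3) ∨ ¬p4)): 0 ≤ 0, so result = 1
¬(¬p1 → ¬¬(¬¬(¬¬(p3 ∧ ¬p3) ∧ ¬p3) ∨ ¬p4)): Gödel ¬ of 1 = 0 (operand ≠ 0)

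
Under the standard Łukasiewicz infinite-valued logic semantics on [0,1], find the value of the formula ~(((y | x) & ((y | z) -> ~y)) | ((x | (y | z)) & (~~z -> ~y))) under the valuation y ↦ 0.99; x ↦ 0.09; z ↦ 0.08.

0.07

(y | x) = max(0.99, 0.09) = 0.99
(y | z) = max(0.99, 0.08) = 0.99
~y: Łukasiewicz ¬ gives 1 − 0.99 = 0.01
((y | z) -> ~y): min(1, 1 − 0.99 + 0.01) = 0.02
((y | x) & ((y | z) -> ~y)) = min(0.99, 0.02) = 0.02
(y | z) = max(0.99, 0.08) = 0.99
(x | (y | z)) = max(0.09, 0.99) = 0.99
~z: Łukasiewicz ¬ gives 1 − 0.08 = 0.92
~~z: Łukasiewicz ¬ gives 1 − 0.92 = 0.08
~y: Łukasiewicz ¬ gives 1 − 0.99 = 0.01
(~~z -> ~y): min(1, 1 − 0.08 + 0.01) = 0.93
((x | (y | z)) & (~~z -> ~y)) = min(0.99, 0.93) = 0.93
(((y | x) & ((y | z) -> ~y)) | ((x | (y | z)) & (~~z -> ~y))) = max(0.02, 0.93) = 0.93
~(((y | x) & ((y | z) -> ~y)) | ((x | (y | z)) & (~~z -> ~y))): Łukasiewicz ¬ gives 1 − 0.93 = 0.07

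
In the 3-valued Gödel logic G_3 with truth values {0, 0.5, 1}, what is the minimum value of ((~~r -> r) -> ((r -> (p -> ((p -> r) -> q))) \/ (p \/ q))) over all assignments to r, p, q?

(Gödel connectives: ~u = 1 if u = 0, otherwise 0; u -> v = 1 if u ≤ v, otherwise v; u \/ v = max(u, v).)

The minimum is attained at r = 1, p = 0.5, q = 0:
  ~r: Gödel ¬ of 1 = 0 (operand ≠ 0)
  ~~r: Gödel ¬ of 0 = 1 (operand is 0)
  (~~r -> r): 1 ≤ 1, so result = 1
  (p -> r): 0.5 ≤ 1, so result = 1
  ((p -> r) -> q): 1 > 0, so result = 0
  (p -> ((p -> r) -> q)): 0.5 > 0, so result = 0
  (r -> (p -> ((p -> r) -> q))): 1 > 0, so result = 0
  (p \/ q) = max(0.5, 0) = 0.5
  ((r -> (p -> ((p -> r) -> q))) \/ (p \/ q)) = max(0, 0.5) = 0.5
  ((~~r -> r) -> ((r -> (p -> ((p -> r) -> q))) \/ (p \/ q))): 1 > 0.5, so result = 0.5
Checking all 27 assignments confirms none give a value below 0.50.

0.50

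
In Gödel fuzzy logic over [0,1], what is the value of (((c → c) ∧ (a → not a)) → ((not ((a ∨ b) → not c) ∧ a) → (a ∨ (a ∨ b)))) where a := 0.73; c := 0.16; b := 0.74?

1.00

(c → c): 0.16 ≤ 0.16, so result = 1
not a: Gödel ¬ of 0.73 = 0 (operand ≠ 0)
(a → not a): 0.73 > 0, so result = 0
((c → c) ∧ (a → not a)) = min(1, 0) = 0
(a ∨ b) = max(0.73, 0.74) = 0.74
not c: Gödel ¬ of 0.16 = 0 (operand ≠ 0)
((a ∨ b) → not c): 0.74 > 0, so result = 0
not ((a ∨ b) → not c): Gödel ¬ of 0 = 1 (operand is 0)
(not ((a ∨ b) → not c) ∧ a) = min(1, 0.73) = 0.73
(a ∨ b) = max(0.73, 0.74) = 0.74
(a ∨ (a ∨ b)) = max(0.73, 0.74) = 0.74
((not ((a ∨ b) → not c) ∧ a) → (a ∨ (a ∨ b))): 0.73 ≤ 0.74, so result = 1
(((c → c) ∧ (a → not a)) → ((not ((a ∨ b) → not c) ∧ a) → (a ∨ (a ∨ b)))): 0 ≤ 1, so result = 1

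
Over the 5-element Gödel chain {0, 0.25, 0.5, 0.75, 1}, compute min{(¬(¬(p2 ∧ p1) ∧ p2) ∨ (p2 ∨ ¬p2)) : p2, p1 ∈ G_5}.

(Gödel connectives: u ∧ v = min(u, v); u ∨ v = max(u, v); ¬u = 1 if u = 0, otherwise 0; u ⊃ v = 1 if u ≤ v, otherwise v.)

0.25

The minimum is attained at p2 = 0.25, p1 = 0:
  (p2 ∧ p1) = min(0.25, 0) = 0
  ¬(p2 ∧ p1): Gödel ¬ of 0 = 1 (operand is 0)
  (¬(p2 ∧ p1) ∧ p2) = min(1, 0.25) = 0.25
  ¬(¬(p2 ∧ p1) ∧ p2): Gödel ¬ of 0.25 = 0 (operand ≠ 0)
  ¬p2: Gödel ¬ of 0.25 = 0 (operand ≠ 0)
  (p2 ∨ ¬p2) = max(0.25, 0) = 0.25
  (¬(¬(p2 ∧ p1) ∧ p2) ∨ (p2 ∨ ¬p2)) = max(0, 0.25) = 0.25
Checking all 25 assignments confirms none give a value below 0.25.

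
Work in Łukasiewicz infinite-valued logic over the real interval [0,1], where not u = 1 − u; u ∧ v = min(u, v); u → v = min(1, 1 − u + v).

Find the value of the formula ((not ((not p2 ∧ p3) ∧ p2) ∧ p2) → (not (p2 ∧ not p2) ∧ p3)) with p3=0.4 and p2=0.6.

0.80

not p2: Łukasiewicz ¬ gives 1 − 0.6 = 0.4
(not p2 ∧ p3) = min(0.4, 0.4) = 0.4
((not p2 ∧ p3) ∧ p2) = min(0.4, 0.6) = 0.4
not ((not p2 ∧ p3) ∧ p2): Łukasiewicz ¬ gives 1 − 0.4 = 0.6
(not ((not p2 ∧ p3) ∧ p2) ∧ p2) = min(0.6, 0.6) = 0.6
not p2: Łukasiewicz ¬ gives 1 − 0.6 = 0.4
(p2 ∧ not p2) = min(0.6, 0.4) = 0.4
not (p2 ∧ not p2): Łukasiewicz ¬ gives 1 − 0.4 = 0.6
(not (p2 ∧ not p2) ∧ p3) = min(0.6, 0.4) = 0.4
((not ((not p2 ∧ p3) ∧ p2) ∧ p2) → (not (p2 ∧ not p2) ∧ p3)): min(1, 1 − 0.6 + 0.4) = 0.8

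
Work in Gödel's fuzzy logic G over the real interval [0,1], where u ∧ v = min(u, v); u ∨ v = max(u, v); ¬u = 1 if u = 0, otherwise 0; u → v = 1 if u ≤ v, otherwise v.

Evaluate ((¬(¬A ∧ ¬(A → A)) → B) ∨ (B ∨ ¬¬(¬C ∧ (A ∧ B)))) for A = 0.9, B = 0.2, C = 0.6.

¬A: Gödel ¬ of 0.9 = 0 (operand ≠ 0)
(A → A): 0.9 ≤ 0.9, so result = 1
¬(A → A): Gödel ¬ of 1 = 0 (operand ≠ 0)
(¬A ∧ ¬(A → A)) = min(0, 0) = 0
¬(¬A ∧ ¬(A → A)): Gödel ¬ of 0 = 1 (operand is 0)
(¬(¬A ∧ ¬(A → A)) → B): 1 > 0.2, so result = 0.2
¬C: Gödel ¬ of 0.6 = 0 (operand ≠ 0)
(A ∧ B) = min(0.9, 0.2) = 0.2
(¬C ∧ (A ∧ B)) = min(0, 0.2) = 0
¬(¬C ∧ (A ∧ B)): Gödel ¬ of 0 = 1 (operand is 0)
¬¬(¬C ∧ (A ∧ B)): Gödel ¬ of 1 = 0 (operand ≠ 0)
(B ∨ ¬¬(¬C ∧ (A ∧ B))) = max(0.2, 0) = 0.2
((¬(¬A ∧ ¬(A → A)) → B) ∨ (B ∨ ¬¬(¬C ∧ (A ∧ B)))) = max(0.2, 0.2) = 0.2

0.20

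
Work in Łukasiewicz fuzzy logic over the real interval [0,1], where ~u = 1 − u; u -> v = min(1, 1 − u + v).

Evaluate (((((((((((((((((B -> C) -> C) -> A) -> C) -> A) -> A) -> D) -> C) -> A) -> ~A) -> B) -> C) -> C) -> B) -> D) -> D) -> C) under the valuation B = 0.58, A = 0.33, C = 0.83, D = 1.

(B -> C): min(1, 1 − 0.58 + 0.83) = 1
((B -> C) -> C): min(1, 1 − 1 + 0.83) = 0.83
(((B -> C) -> C) -> A): min(1, 1 − 0.83 + 0.33) = 0.5
((((B -> C) -> C) -> A) -> C): min(1, 1 − 0.5 + 0.83) = 1
(((((B -> C) -> C) -> A) -> C) -> A): min(1, 1 − 1 + 0.33) = 0.33
((((((B -> C) -> C) -> A) -> C) -> A) -> A): min(1, 1 − 0.33 + 0.33) = 1
(((((((B -> C) -> C) -> A) -> C) -> A) -> A) -> D): min(1, 1 − 1 + 1) = 1
((((((((B -> C) -> C) -> A) -> C) -> A) -> A) -> D) -> C): min(1, 1 − 1 + 0.83) = 0.83
(((((((((B -> C) -> C) -> A) -> C) -> A) -> A) -> D) -> C) -> A): min(1, 1 − 0.83 + 0.33) = 0.5
~A: Łukasiewicz ¬ gives 1 − 0.33 = 0.67
((((((((((B -> C) -> C) -> A) -> C) -> A) -> A) -> D) -> C) -> A) -> ~A): min(1, 1 − 0.5 + 0.67) = 1
(((((((((((B -> C) -> C) -> A) -> C) -> A) -> A) -> D) -> C) -> A) -> ~A) -> B): min(1, 1 − 1 + 0.58) = 0.58
((((((((((((B -> C) -> C) -> A) -> C) -> A) -> A) -> D) -> C) -> A) -> ~A) -> B) -> C): min(1, 1 − 0.58 + 0.83) = 1
(((((((((((((B -> C) -> C) -> A) -> C) -> A) -> A) -> D) -> C) -> A) -> ~A) -> B) -> C) -> C): min(1, 1 − 1 + 0.83) = 0.83
((((((((((((((B -> C) -> C) -> A) -> C) -> A) -> A) -> D) -> C) -> A) -> ~A) -> B) -> C) -> C) -> B): min(1, 1 − 0.83 + 0.58) = 0.75
(((((((((((((((B -> C) -> C) -> A) -> C) -> A) -> A) -> D) -> C) -> A) -> ~A) -> B) -> C) -> C) -> B) -> D): min(1, 1 − 0.75 + 1) = 1
((((((((((((((((B -> C) -> C) -> A) -> C) -> A) -> A) -> D) -> C) -> A) -> ~A) -> B) -> C) -> C) -> B) -> D) -> D): min(1, 1 − 1 + 1) = 1
(((((((((((((((((B -> C) -> C) -> A) -> C) -> A) -> A) -> D) -> C) -> A) -> ~A) -> B) -> C) -> C) -> B) -> D) -> D) -> C): min(1, 1 − 1 + 0.83) = 0.83

0.83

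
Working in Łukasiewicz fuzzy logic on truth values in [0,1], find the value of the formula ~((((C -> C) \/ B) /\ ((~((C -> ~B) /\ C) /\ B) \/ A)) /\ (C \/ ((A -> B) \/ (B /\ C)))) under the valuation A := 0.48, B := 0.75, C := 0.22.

(C -> C): min(1, 1 − 0.22 + 0.22) = 1
((C -> C) \/ B) = max(1, 0.75) = 1
~B: Łukasiewicz ¬ gives 1 − 0.75 = 0.25
(C -> ~B): min(1, 1 − 0.22 + 0.25) = 1
((C -> ~B) /\ C) = min(1, 0.22) = 0.22
~((C -> ~B) /\ C): Łukasiewicz ¬ gives 1 − 0.22 = 0.78
(~((C -> ~B) /\ C) /\ B) = min(0.78, 0.75) = 0.75
((~((C -> ~B) /\ C) /\ B) \/ A) = max(0.75, 0.48) = 0.75
(((C -> C) \/ B) /\ ((~((C -> ~B) /\ C) /\ B) \/ A)) = min(1, 0.75) = 0.75
(A -> B): min(1, 1 − 0.48 + 0.75) = 1
(B /\ C) = min(0.75, 0.22) = 0.22
((A -> B) \/ (B /\ C)) = max(1, 0.22) = 1
(C \/ ((A -> B) \/ (B /\ C))) = max(0.22, 1) = 1
((((C -> C) \/ B) /\ ((~((C -> ~B) /\ C) /\ B) \/ A)) /\ (C \/ ((A -> B) \/ (B /\ C)))) = min(0.75, 1) = 0.75
~((((C -> C) \/ B) /\ ((~((C -> ~B) /\ C) /\ B) \/ A)) /\ (C \/ ((A -> B) \/ (B /\ C)))): Łukasiewicz ¬ gives 1 − 0.75 = 0.25

0.25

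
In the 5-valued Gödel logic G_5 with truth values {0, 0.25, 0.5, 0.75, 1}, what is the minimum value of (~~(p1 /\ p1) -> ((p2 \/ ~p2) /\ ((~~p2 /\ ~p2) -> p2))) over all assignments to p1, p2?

0.25

The minimum is attained at p1 = 0.25, p2 = 0.25:
  (p1 /\ p1) = min(0.25, 0.25) = 0.25
  ~(p1 /\ p1): Gödel ¬ of 0.25 = 0 (operand ≠ 0)
  ~~(p1 /\ p1): Gödel ¬ of 0 = 1 (operand is 0)
  ~p2: Gödel ¬ of 0.25 = 0 (operand ≠ 0)
  (p2 \/ ~p2) = max(0.25, 0) = 0.25
  ~p2: Gödel ¬ of 0.25 = 0 (operand ≠ 0)
  ~~p2: Gödel ¬ of 0 = 1 (operand is 0)
  ~p2: Gödel ¬ of 0.25 = 0 (operand ≠ 0)
  (~~p2 /\ ~p2) = min(1, 0) = 0
  ((~~p2 /\ ~p2) -> p2): 0 ≤ 0.25, so result = 1
  ((p2 \/ ~p2) /\ ((~~p2 /\ ~p2) -> p2)) = min(0.25, 1) = 0.25
  (~~(p1 /\ p1) -> ((p2 \/ ~p2) /\ ((~~p2 /\ ~p2) -> p2))): 1 > 0.25, so result = 0.25
Checking all 25 assignments confirms none give a value below 0.25.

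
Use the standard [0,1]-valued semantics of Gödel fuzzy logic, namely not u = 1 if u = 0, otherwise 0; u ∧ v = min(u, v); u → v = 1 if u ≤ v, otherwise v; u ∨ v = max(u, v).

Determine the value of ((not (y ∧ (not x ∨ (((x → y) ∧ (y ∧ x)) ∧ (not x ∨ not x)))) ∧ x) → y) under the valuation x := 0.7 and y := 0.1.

not x: Gödel ¬ of 0.7 = 0 (operand ≠ 0)
(x → y): 0.7 > 0.1, so result = 0.1
(y ∧ x) = min(0.1, 0.7) = 0.1
((x → y) ∧ (y ∧ x)) = min(0.1, 0.1) = 0.1
not x: Gödel ¬ of 0.7 = 0 (operand ≠ 0)
not x: Gödel ¬ of 0.7 = 0 (operand ≠ 0)
(not x ∨ not x) = max(0, 0) = 0
(((x → y) ∧ (y ∧ x)) ∧ (not x ∨ not x)) = min(0.1, 0) = 0
(not x ∨ (((x → y) ∧ (y ∧ x)) ∧ (not x ∨ not x))) = max(0, 0) = 0
(y ∧ (not x ∨ (((x → y) ∧ (y ∧ x)) ∧ (not x ∨ not x)))) = min(0.1, 0) = 0
not (y ∧ (not x ∨ (((x → y) ∧ (y ∧ x)) ∧ (not x ∨ not x)))): Gödel ¬ of 0 = 1 (operand is 0)
(not (y ∧ (not x ∨ (((x → y) ∧ (y ∧ x)) ∧ (not x ∨ not x)))) ∧ x) = min(1, 0.7) = 0.7
((not (y ∧ (not x ∨ (((x → y) ∧ (y ∧ x)) ∧ (not x ∨ not x)))) ∧ x) → y): 0.7 > 0.1, so result = 0.1

0.10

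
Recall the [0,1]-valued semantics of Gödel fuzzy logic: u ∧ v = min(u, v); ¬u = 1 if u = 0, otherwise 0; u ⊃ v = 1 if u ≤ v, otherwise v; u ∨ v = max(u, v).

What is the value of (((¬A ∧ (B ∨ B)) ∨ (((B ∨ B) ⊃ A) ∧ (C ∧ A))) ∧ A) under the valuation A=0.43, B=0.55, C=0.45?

¬A: Gödel ¬ of 0.43 = 0 (operand ≠ 0)
(B ∨ B) = max(0.55, 0.55) = 0.55
(¬A ∧ (B ∨ B)) = min(0, 0.55) = 0
(B ∨ B) = max(0.55, 0.55) = 0.55
((B ∨ B) ⊃ A): 0.55 > 0.43, so result = 0.43
(C ∧ A) = min(0.45, 0.43) = 0.43
(((B ∨ B) ⊃ A) ∧ (C ∧ A)) = min(0.43, 0.43) = 0.43
((¬A ∧ (B ∨ B)) ∨ (((B ∨ B) ⊃ A) ∧ (C ∧ A))) = max(0, 0.43) = 0.43
(((¬A ∧ (B ∨ B)) ∨ (((B ∨ B) ⊃ A) ∧ (C ∧ A))) ∧ A) = min(0.43, 0.43) = 0.43

0.43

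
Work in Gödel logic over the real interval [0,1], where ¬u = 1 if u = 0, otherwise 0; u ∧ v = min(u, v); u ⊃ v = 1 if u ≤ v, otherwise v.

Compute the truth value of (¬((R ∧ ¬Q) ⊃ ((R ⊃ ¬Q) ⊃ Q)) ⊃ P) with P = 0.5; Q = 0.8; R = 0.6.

1.00

¬Q: Gödel ¬ of 0.8 = 0 (operand ≠ 0)
(R ∧ ¬Q) = min(0.6, 0) = 0
¬Q: Gödel ¬ of 0.8 = 0 (operand ≠ 0)
(R ⊃ ¬Q): 0.6 > 0, so result = 0
((R ⊃ ¬Q) ⊃ Q): 0 ≤ 0.8, so result = 1
((R ∧ ¬Q) ⊃ ((R ⊃ ¬Q) ⊃ Q)): 0 ≤ 1, so result = 1
¬((R ∧ ¬Q) ⊃ ((R ⊃ ¬Q) ⊃ Q)): Gödel ¬ of 1 = 0 (operand ≠ 0)
(¬((R ∧ ¬Q) ⊃ ((R ⊃ ¬Q) ⊃ Q)) ⊃ P): 0 ≤ 0.5, so result = 1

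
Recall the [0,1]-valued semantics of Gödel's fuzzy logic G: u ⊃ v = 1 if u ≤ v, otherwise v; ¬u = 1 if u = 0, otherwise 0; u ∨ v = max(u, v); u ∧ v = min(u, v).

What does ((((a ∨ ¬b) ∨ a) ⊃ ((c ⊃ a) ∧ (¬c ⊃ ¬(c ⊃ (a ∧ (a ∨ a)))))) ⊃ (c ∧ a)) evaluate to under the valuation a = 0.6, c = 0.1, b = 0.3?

0.10

¬b: Gödel ¬ of 0.3 = 0 (operand ≠ 0)
(a ∨ ¬b) = max(0.6, 0) = 0.6
((a ∨ ¬b) ∨ a) = max(0.6, 0.6) = 0.6
(c ⊃ a): 0.1 ≤ 0.6, so result = 1
¬c: Gödel ¬ of 0.1 = 0 (operand ≠ 0)
(a ∨ a) = max(0.6, 0.6) = 0.6
(a ∧ (a ∨ a)) = min(0.6, 0.6) = 0.6
(c ⊃ (a ∧ (a ∨ a))): 0.1 ≤ 0.6, so result = 1
¬(c ⊃ (a ∧ (a ∨ a))): Gödel ¬ of 1 = 0 (operand ≠ 0)
(¬c ⊃ ¬(c ⊃ (a ∧ (a ∨ a)))): 0 ≤ 0, so result = 1
((c ⊃ a) ∧ (¬c ⊃ ¬(c ⊃ (a ∧ (a ∨ a))))) = min(1, 1) = 1
(((a ∨ ¬b) ∨ a) ⊃ ((c ⊃ a) ∧ (¬c ⊃ ¬(c ⊃ (a ∧ (a ∨ a)))))): 0.6 ≤ 1, so result = 1
(c ∧ a) = min(0.1, 0.6) = 0.1
((((a ∨ ¬b) ∨ a) ⊃ ((c ⊃ a) ∧ (¬c ⊃ ¬(c ⊃ (a ∧ (a ∨ a)))))) ⊃ (c ∧ a)): 1 > 0.1, so result = 0.1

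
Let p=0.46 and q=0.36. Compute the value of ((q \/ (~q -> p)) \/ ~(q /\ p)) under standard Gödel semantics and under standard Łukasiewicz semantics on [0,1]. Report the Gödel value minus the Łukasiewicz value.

0.18

Gödel evaluation:
  ~q: Gödel ¬ of 0.36 = 0 (operand ≠ 0)
  (~q -> p): 0 ≤ 0.46, so result = 1
  (q \/ (~q -> p)) = max(0.36, 1) = 1
  (q /\ p) = min(0.36, 0.46) = 0.36
  ~(q /\ p): Gödel ¬ of 0.36 = 0 (operand ≠ 0)
  ((q \/ (~q -> p)) \/ ~(q /\ p)) = max(1, 0) = 1
  Gödel value = 1
Łukasiewicz evaluation:
  ~q: Łukasiewicz ¬ gives 1 − 0.36 = 0.64
  (~q -> p): min(1, 1 − 0.64 + 0.46) = 0.82
  (q \/ (~q -> p)) = max(0.36, 0.82) = 0.82
  (q /\ p) = min(0.36, 0.46) = 0.36
  ~(q /\ p): Łukasiewicz ¬ gives 1 − 0.36 = 0.64
  ((q \/ (~q -> p)) \/ ~(q /\ p)) = max(0.82, 0.64) = 0.82
  Łukasiewicz value = 0.82
Difference: 1 − 0.82 = 0.18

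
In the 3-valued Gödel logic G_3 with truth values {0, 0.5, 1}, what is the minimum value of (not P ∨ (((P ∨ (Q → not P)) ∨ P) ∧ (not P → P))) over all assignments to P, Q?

0.50

The minimum is attained at P = 0.5, Q = 0.5:
  not P: Gödel ¬ of 0.5 = 0 (operand ≠ 0)
  not P: Gödel ¬ of 0.5 = 0 (operand ≠ 0)
  (Q → not P): 0.5 > 0, so result = 0
  (P ∨ (Q → not P)) = max(0.5, 0) = 0.5
  ((P ∨ (Q → not P)) ∨ P) = max(0.5, 0.5) = 0.5
  not P: Gödel ¬ of 0.5 = 0 (operand ≠ 0)
  (not P → P): 0 ≤ 0.5, so result = 1
  (((P ∨ (Q → not P)) ∨ P) ∧ (not P → P)) = min(0.5, 1) = 0.5
  (not P ∨ (((P ∨ (Q → not P)) ∨ P) ∧ (not P → P))) = max(0, 0.5) = 0.5
Checking all 9 assignments confirms none give a value below 0.50.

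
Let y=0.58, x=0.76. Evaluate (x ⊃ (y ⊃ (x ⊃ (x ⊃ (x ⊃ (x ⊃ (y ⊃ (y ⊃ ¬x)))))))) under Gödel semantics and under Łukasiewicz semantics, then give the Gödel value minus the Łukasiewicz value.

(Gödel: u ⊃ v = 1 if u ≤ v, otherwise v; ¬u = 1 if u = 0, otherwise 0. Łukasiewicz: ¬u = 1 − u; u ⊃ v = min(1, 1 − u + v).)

-1.00

Gödel evaluation:
  ¬x: Gödel ¬ of 0.76 = 0 (operand ≠ 0)
  (y ⊃ ¬x): 0.58 > 0, so result = 0
  (y ⊃ (y ⊃ ¬x)): 0.58 > 0, so result = 0
  (x ⊃ (y ⊃ (y ⊃ ¬x))): 0.76 > 0, so result = 0
  (x ⊃ (x ⊃ (y ⊃ (y ⊃ ¬x)))): 0.76 > 0, so result = 0
  (x ⊃ (x ⊃ (x ⊃ (y ⊃ (y ⊃ ¬x))))): 0.76 > 0, so result = 0
  (x ⊃ (x ⊃ (x ⊃ (x ⊃ (y ⊃ (y ⊃ ¬x)))))): 0.76 > 0, so result = 0
  (y ⊃ (x ⊃ (x ⊃ (x ⊃ (x ⊃ (y ⊃ (y ⊃ ¬x))))))): 0.58 > 0, so result = 0
  (x ⊃ (y ⊃ (x ⊃ (x ⊃ (x ⊃ (x ⊃ (y ⊃ (y ⊃ ¬x)))))))): 0.76 > 0, so result = 0
  Gödel value = 0
Łukasiewicz evaluation:
  ¬x: Łukasiewicz ¬ gives 1 − 0.76 = 0.24
  (y ⊃ ¬x): min(1, 1 − 0.58 + 0.24) = 0.66
  (y ⊃ (y ⊃ ¬x)): min(1, 1 − 0.58 + 0.66) = 1
  (x ⊃ (y ⊃ (y ⊃ ¬x))): min(1, 1 − 0.76 + 1) = 1
  (x ⊃ (x ⊃ (y ⊃ (y ⊃ ¬x)))): min(1, 1 − 0.76 + 1) = 1
  (x ⊃ (x ⊃ (x ⊃ (y ⊃ (y ⊃ ¬x))))): min(1, 1 − 0.76 + 1) = 1
  (x ⊃ (x ⊃ (x ⊃ (x ⊃ (y ⊃ (y ⊃ ¬x)))))): min(1, 1 − 0.76 + 1) = 1
  (y ⊃ (x ⊃ (x ⊃ (x ⊃ (x ⊃ (y ⊃ (y ⊃ ¬x))))))): min(1, 1 − 0.58 + 1) = 1
  (x ⊃ (y ⊃ (x ⊃ (x ⊃ (x ⊃ (x ⊃ (y ⊃ (y ⊃ ¬x)))))))): min(1, 1 − 0.76 + 1) = 1
  Łukasiewicz value = 1
Difference: 0 − 1 = -1.00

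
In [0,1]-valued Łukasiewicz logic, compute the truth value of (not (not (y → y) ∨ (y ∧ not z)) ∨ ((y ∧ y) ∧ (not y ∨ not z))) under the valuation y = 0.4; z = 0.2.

(y → y): min(1, 1 − 0.4 + 0.4) = 1
not (y → y): Łukasiewicz ¬ gives 1 − 1 = 0
not z: Łukasiewicz ¬ gives 1 − 0.2 = 0.8
(y ∧ not z) = min(0.4, 0.8) = 0.4
(not (y → y) ∨ (y ∧ not z)) = max(0, 0.4) = 0.4
not (not (y → y) ∨ (y ∧ not z)): Łukasiewicz ¬ gives 1 − 0.4 = 0.6
(y ∧ y) = min(0.4, 0.4) = 0.4
not y: Łukasiewicz ¬ gives 1 − 0.4 = 0.6
not z: Łukasiewicz ¬ gives 1 − 0.2 = 0.8
(not y ∨ not z) = max(0.6, 0.8) = 0.8
((y ∧ y) ∧ (not y ∨ not z)) = min(0.4, 0.8) = 0.4
(not (not (y → y) ∨ (y ∧ not z)) ∨ ((y ∧ y) ∧ (not y ∨ not z))) = max(0.6, 0.4) = 0.6

0.60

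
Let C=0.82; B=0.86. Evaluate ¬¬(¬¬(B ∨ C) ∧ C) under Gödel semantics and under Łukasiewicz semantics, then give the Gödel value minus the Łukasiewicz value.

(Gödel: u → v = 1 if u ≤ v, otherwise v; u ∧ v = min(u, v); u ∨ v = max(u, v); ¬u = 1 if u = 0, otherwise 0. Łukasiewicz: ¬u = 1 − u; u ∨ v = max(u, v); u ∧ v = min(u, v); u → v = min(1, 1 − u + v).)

0.18

Gödel evaluation:
  (B ∨ C) = max(0.86, 0.82) = 0.86
  ¬(B ∨ C): Gödel ¬ of 0.86 = 0 (operand ≠ 0)
  ¬¬(B ∨ C): Gödel ¬ of 0 = 1 (operand is 0)
  (¬¬(B ∨ C) ∧ C) = min(1, 0.82) = 0.82
  ¬(¬¬(B ∨ C) ∧ C): Gödel ¬ of 0.82 = 0 (operand ≠ 0)
  ¬¬(¬¬(B ∨ C) ∧ C): Gödel ¬ of 0 = 1 (operand is 0)
  Gödel value = 1
Łukasiewicz evaluation:
  (B ∨ C) = max(0.86, 0.82) = 0.86
  ¬(B ∨ C): Łukasiewicz ¬ gives 1 − 0.86 = 0.14
  ¬¬(B ∨ C): Łukasiewicz ¬ gives 1 − 0.14 = 0.86
  (¬¬(B ∨ C) ∧ C) = min(0.86, 0.82) = 0.82
  ¬(¬¬(B ∨ C) ∧ C): Łukasiewicz ¬ gives 1 − 0.82 = 0.18
  ¬¬(¬¬(B ∨ C) ∧ C): Łukasiewicz ¬ gives 1 − 0.18 = 0.82
  Łukasiewicz value = 0.82
Difference: 1 − 0.82 = 0.18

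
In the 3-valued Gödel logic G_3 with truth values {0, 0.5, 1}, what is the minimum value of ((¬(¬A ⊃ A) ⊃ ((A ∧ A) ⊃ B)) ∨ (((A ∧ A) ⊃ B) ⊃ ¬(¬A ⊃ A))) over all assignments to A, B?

1.00

Every assignment gives 1. For instance at A = 0, B = 0:
  ¬A: Gödel ¬ of 0 = 1 (operand is 0)
  (¬A ⊃ A): 1 > 0, so result = 0
  ¬(¬A ⊃ A): Gödel ¬ of 0 = 1 (operand is 0)
  (A ∧ A) = min(0, 0) = 0
  ((A ∧ A) ⊃ B): 0 ≤ 0, so result = 1
  (¬(¬A ⊃ A) ⊃ ((A ∧ A) ⊃ B)): 1 ≤ 1, so result = 1
  (A ∧ A) = min(0, 0) = 0
  ((A ∧ A) ⊃ B): 0 ≤ 0, so result = 1
  ¬A: Gödel ¬ of 0 = 1 (operand is 0)
  (¬A ⊃ A): 1 > 0, so result = 0
  ¬(¬A ⊃ A): Gödel ¬ of 0 = 1 (operand is 0)
  (((A ∧ A) ⊃ B) ⊃ ¬(¬A ⊃ A)): 1 ≤ 1, so result = 1
  ((¬(¬A ⊃ A) ⊃ ((A ∧ A) ⊃ B)) ∨ (((A ∧ A) ⊃ B) ⊃ ¬(¬A ⊃ A))) = max(1, 1) = 1
All 9 assignments give value 1 — the formula is a G_3-tautology.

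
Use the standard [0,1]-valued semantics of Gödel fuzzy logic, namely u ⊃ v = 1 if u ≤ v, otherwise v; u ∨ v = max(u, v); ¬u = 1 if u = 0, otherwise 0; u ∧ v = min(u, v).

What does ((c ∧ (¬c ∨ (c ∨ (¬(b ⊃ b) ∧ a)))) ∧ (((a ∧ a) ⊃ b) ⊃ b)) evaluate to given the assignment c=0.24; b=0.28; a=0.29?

¬c: Gödel ¬ of 0.24 = 0 (operand ≠ 0)
(b ⊃ b): 0.28 ≤ 0.28, so result = 1
¬(b ⊃ b): Gödel ¬ of 1 = 0 (operand ≠ 0)
(¬(b ⊃ b) ∧ a) = min(0, 0.29) = 0
(c ∨ (¬(b ⊃ b) ∧ a)) = max(0.24, 0) = 0.24
(¬c ∨ (c ∨ (¬(b ⊃ b) ∧ a))) = max(0, 0.24) = 0.24
(c ∧ (¬c ∨ (c ∨ (¬(b ⊃ b) ∧ a)))) = min(0.24, 0.24) = 0.24
(a ∧ a) = min(0.29, 0.29) = 0.29
((a ∧ a) ⊃ b): 0.29 > 0.28, so result = 0.28
(((a ∧ a) ⊃ b) ⊃ b): 0.28 ≤ 0.28, so result = 1
((c ∧ (¬c ∨ (c ∨ (¬(b ⊃ b) ∧ a)))) ∧ (((a ∧ a) ⊃ b) ⊃ b)) = min(0.24, 1) = 0.24

0.24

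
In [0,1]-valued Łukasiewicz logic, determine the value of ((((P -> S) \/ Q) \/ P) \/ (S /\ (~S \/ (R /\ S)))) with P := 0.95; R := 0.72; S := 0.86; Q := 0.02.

(P -> S): min(1, 1 − 0.95 + 0.86) = 0.91
((P -> S) \/ Q) = max(0.91, 0.02) = 0.91
(((P -> S) \/ Q) \/ P) = max(0.91, 0.95) = 0.95
~S: Łukasiewicz ¬ gives 1 − 0.86 = 0.14
(R /\ S) = min(0.72, 0.86) = 0.72
(~S \/ (R /\ S)) = max(0.14, 0.72) = 0.72
(S /\ (~S \/ (R /\ S))) = min(0.86, 0.72) = 0.72
((((P -> S) \/ Q) \/ P) \/ (S /\ (~S \/ (R /\ S)))) = max(0.95, 0.72) = 0.95

0.95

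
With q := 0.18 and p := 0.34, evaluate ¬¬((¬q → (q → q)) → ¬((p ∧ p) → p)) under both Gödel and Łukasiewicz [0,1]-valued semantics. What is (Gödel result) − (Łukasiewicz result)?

0.00

Gödel evaluation:
  ¬q: Gödel ¬ of 0.18 = 0 (operand ≠ 0)
  (q → q): 0.18 ≤ 0.18, so result = 1
  (¬q → (q → q)): 0 ≤ 1, so result = 1
  (p ∧ p) = min(0.34, 0.34) = 0.34
  ((p ∧ p) → p): 0.34 ≤ 0.34, so result = 1
  ¬((p ∧ p) → p): Gödel ¬ of 1 = 0 (operand ≠ 0)
  ((¬q → (q → q)) → ¬((p ∧ p) → p)): 1 > 0, so result = 0
  ¬((¬q → (q → q)) → ¬((p ∧ p) → p)): Gödel ¬ of 0 = 1 (operand is 0)
  ¬¬((¬q → (q → q)) → ¬((p ∧ p) → p)): Gödel ¬ of 1 = 0 (operand ≠ 0)
  Gödel value = 0
Łukasiewicz evaluation:
  ¬q: Łukasiewicz ¬ gives 1 − 0.18 = 0.82
  (q → q): min(1, 1 − 0.18 + 0.18) = 1
  (¬q → (q → q)): min(1, 1 − 0.82 + 1) = 1
  (p ∧ p) = min(0.34, 0.34) = 0.34
  ((p ∧ p) → p): min(1, 1 − 0.34 + 0.34) = 1
  ¬((p ∧ p) → p): Łukasiewicz ¬ gives 1 − 1 = 0
  ((¬q → (q → q)) → ¬((p ∧ p) → p)): min(1, 1 − 1 + 0) = 0
  ¬((¬q → (q → q)) → ¬((p ∧ p) → p)): Łukasiewicz ¬ gives 1 − 0 = 1
  ¬¬((¬q → (q → q)) → ¬((p ∧ p) → p)): Łukasiewicz ¬ gives 1 − 1 = 0
  Łukasiewicz value = 0
Difference: 0 − 0 = 0.00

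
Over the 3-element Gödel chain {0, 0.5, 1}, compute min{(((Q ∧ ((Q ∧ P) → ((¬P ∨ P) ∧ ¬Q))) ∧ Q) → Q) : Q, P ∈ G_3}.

1.00

Every assignment gives 1. For instance at Q = 0, P = 0:
  (Q ∧ P) = min(0, 0) = 0
  ¬P: Gödel ¬ of 0 = 1 (operand is 0)
  (¬P ∨ P) = max(1, 0) = 1
  ¬Q: Gödel ¬ of 0 = 1 (operand is 0)
  ((¬P ∨ P) ∧ ¬Q) = min(1, 1) = 1
  ((Q ∧ P) → ((¬P ∨ P) ∧ ¬Q)): 0 ≤ 1, so result = 1
  (Q ∧ ((Q ∧ P) → ((¬P ∨ P) ∧ ¬Q))) = min(0, 1) = 0
  ((Q ∧ ((Q ∧ P) → ((¬P ∨ P) ∧ ¬Q))) ∧ Q) = min(0, 0) = 0
  (((Q ∧ ((Q ∧ P) → ((¬P ∨ P) ∧ ¬Q))) ∧ Q) → Q): 0 ≤ 0, so result = 1
All 9 assignments give value 1 — the formula is a G_3-tautology.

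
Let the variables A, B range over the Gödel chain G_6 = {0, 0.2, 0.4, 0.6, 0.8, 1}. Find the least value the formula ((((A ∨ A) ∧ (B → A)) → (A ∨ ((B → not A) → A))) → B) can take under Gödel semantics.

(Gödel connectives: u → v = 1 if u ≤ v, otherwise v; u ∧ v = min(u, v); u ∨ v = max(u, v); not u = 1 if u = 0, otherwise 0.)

0.00

The minimum is attained at A = 0, B = 0:
  (A ∨ A) = max(0, 0) = 0
  (B → A): 0 ≤ 0, so result = 1
  ((A ∨ A) ∧ (B → A)) = min(0, 1) = 0
  not A: Gödel ¬ of 0 = 1 (operand is 0)
  (B → not A): 0 ≤ 1, so result = 1
  ((B → not A) → A): 1 > 0, so result = 0
  (A ∨ ((B → not A) → A)) = max(0, 0) = 0
  (((A ∨ A) ∧ (B → A)) → (A ∨ ((B → not A) → A))): 0 ≤ 0, so result = 1
  ((((A ∨ A) ∧ (B → A)) → (A ∨ ((B → not A) → A))) → B): 1 > 0, so result = 0
Checking all 36 assignments confirms none give a value below 0.00.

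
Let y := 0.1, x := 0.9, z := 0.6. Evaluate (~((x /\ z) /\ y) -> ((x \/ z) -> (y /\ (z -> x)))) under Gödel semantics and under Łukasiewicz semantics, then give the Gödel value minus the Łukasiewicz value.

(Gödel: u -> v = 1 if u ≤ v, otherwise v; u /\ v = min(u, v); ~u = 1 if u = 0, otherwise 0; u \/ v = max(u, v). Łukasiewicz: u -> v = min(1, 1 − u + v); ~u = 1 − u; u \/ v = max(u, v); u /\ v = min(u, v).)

0.70

Gödel evaluation:
  (x /\ z) = min(0.9, 0.6) = 0.6
  ((x /\ z) /\ y) = min(0.6, 0.1) = 0.1
  ~((x /\ z) /\ y): Gödel ¬ of 0.1 = 0 (operand ≠ 0)
  (x \/ z) = max(0.9, 0.6) = 0.9
  (z -> x): 0.6 ≤ 0.9, so result = 1
  (y /\ (z -> x)) = min(0.1, 1) = 0.1
  ((x \/ z) -> (y /\ (z -> x))): 0.9 > 0.1, so result = 0.1
  (~((x /\ z) /\ y) -> ((x \/ z) -> (y /\ (z -> x)))): 0 ≤ 0.1, so result = 1
  Gödel value = 1
Łukasiewicz evaluation:
  (x /\ z) = min(0.9, 0.6) = 0.6
  ((x /\ z) /\ y) = min(0.6, 0.1) = 0.1
  ~((x /\ z) /\ y): Łukasiewicz ¬ gives 1 − 0.1 = 0.9
  (x \/ z) = max(0.9, 0.6) = 0.9
  (z -> x): min(1, 1 − 0.6 + 0.9) = 1
  (y /\ (z -> x)) = min(0.1, 1) = 0.1
  ((x \/ z) -> (y /\ (z -> x))): min(1, 1 − 0.9 + 0.1) = 0.2
  (~((x /\ z) /\ y) -> ((x \/ z) -> (y /\ (z -> x)))): min(1, 1 − 0.9 + 0.2) = 0.3
  Łukasiewicz value = 0.3
Difference: 1 − 0.3 = 0.70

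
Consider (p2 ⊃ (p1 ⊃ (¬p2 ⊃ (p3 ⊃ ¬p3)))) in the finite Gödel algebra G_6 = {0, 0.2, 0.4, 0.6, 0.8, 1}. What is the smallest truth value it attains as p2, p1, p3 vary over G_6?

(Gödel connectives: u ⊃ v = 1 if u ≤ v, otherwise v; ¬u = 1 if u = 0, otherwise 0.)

1.00

Every assignment gives 1. For instance at p2 = 0, p1 = 0, p3 = 0:
  ¬p2: Gödel ¬ of 0 = 1 (operand is 0)
  ¬p3: Gödel ¬ of 0 = 1 (operand is 0)
  (p3 ⊃ ¬p3): 0 ≤ 1, so result = 1
  (¬p2 ⊃ (p3 ⊃ ¬p3)): 1 ≤ 1, so result = 1
  (p1 ⊃ (¬p2 ⊃ (p3 ⊃ ¬p3))): 0 ≤ 1, so result = 1
  (p2 ⊃ (p1 ⊃ (¬p2 ⊃ (p3 ⊃ ¬p3)))): 0 ≤ 1, so result = 1
All 216 assignments give value 1 — the formula is a G_6-tautology.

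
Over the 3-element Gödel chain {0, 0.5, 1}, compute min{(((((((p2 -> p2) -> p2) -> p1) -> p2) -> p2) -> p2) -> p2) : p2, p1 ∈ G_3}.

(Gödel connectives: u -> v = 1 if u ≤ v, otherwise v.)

The minimum is attained at p2 = 0.5, p1 = 0:
  (p2 -> p2): 0.5 ≤ 0.5, so result = 1
  ((p2 -> p2) -> p2): 1 > 0.5, so result = 0.5
  (((p2 -> p2) -> p2) -> p1): 0.5 > 0, so result = 0
  ((((p2 -> p2) -> p2) -> p1) -> p2): 0 ≤ 0.5, so result = 1
  (((((p2 -> p2) -> p2) -> p1) -> p2) -> p2): 1 > 0.5, so result = 0.5
  ((((((p2 -> p2) -> p2) -> p1) -> p2) -> p2) -> p2): 0.5 ≤ 0.5, so result = 1
  (((((((p2 -> p2) -> p2) -> p1) -> p2) -> p2) -> p2) -> p2): 1 > 0.5, so result = 0.5
Checking all 9 assignments confirms none give a value below 0.50.

0.50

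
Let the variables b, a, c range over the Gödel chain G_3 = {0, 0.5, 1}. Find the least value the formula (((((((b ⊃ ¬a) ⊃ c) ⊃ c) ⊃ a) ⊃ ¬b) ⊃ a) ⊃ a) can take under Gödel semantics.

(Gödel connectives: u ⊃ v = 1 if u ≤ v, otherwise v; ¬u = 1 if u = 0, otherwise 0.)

0.50

The minimum is attained at b = 0.5, a = 0.5, c = 0:
  ¬a: Gödel ¬ of 0.5 = 0 (operand ≠ 0)
  (b ⊃ ¬a): 0.5 > 0, so result = 0
  ((b ⊃ ¬a) ⊃ c): 0 ≤ 0, so result = 1
  (((b ⊃ ¬a) ⊃ c) ⊃ c): 1 > 0, so result = 0
  ((((b ⊃ ¬a) ⊃ c) ⊃ c) ⊃ a): 0 ≤ 0.5, so result = 1
  ¬b: Gödel ¬ of 0.5 = 0 (operand ≠ 0)
  (((((b ⊃ ¬a) ⊃ c) ⊃ c) ⊃ a) ⊃ ¬b): 1 > 0, so result = 0
  ((((((b ⊃ ¬a) ⊃ c) ⊃ c) ⊃ a) ⊃ ¬b) ⊃ a): 0 ≤ 0.5, so result = 1
  (((((((b ⊃ ¬a) ⊃ c) ⊃ c) ⊃ a) ⊃ ¬b) ⊃ a) ⊃ a): 1 > 0.5, so result = 0.5
Checking all 27 assignments confirms none give a value below 0.50.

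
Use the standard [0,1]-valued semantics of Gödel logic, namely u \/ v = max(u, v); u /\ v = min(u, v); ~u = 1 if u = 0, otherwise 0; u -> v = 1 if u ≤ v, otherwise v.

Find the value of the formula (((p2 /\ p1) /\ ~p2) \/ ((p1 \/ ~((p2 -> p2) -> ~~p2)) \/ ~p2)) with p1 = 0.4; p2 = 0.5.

(p2 /\ p1) = min(0.5, 0.4) = 0.4
~p2: Gödel ¬ of 0.5 = 0 (operand ≠ 0)
((p2 /\ p1) /\ ~p2) = min(0.4, 0) = 0
(p2 -> p2): 0.5 ≤ 0.5, so result = 1
~p2: Gödel ¬ of 0.5 = 0 (operand ≠ 0)
~~p2: Gödel ¬ of 0 = 1 (operand is 0)
((p2 -> p2) -> ~~p2): 1 ≤ 1, so result = 1
~((p2 -> p2) -> ~~p2): Gödel ¬ of 1 = 0 (operand ≠ 0)
(p1 \/ ~((p2 -> p2) -> ~~p2)) = max(0.4, 0) = 0.4
~p2: Gödel ¬ of 0.5 = 0 (operand ≠ 0)
((p1 \/ ~((p2 -> p2) -> ~~p2)) \/ ~p2) = max(0.4, 0) = 0.4
(((p2 /\ p1) /\ ~p2) \/ ((p1 \/ ~((p2 -> p2) -> ~~p2)) \/ ~p2)) = max(0, 0.4) = 0.4

0.40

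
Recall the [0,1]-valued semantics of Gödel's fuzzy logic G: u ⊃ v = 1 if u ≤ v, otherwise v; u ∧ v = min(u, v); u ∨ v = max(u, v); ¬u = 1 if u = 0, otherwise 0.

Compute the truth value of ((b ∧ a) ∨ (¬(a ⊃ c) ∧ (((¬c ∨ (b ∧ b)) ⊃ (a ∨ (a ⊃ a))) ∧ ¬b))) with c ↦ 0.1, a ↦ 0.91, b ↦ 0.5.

0.50

(b ∧ a) = min(0.5, 0.91) = 0.5
(a ⊃ c): 0.91 > 0.1, so result = 0.1
¬(a ⊃ c): Gödel ¬ of 0.1 = 0 (operand ≠ 0)
¬c: Gödel ¬ of 0.1 = 0 (operand ≠ 0)
(b ∧ b) = min(0.5, 0.5) = 0.5
(¬c ∨ (b ∧ b)) = max(0, 0.5) = 0.5
(a ⊃ a): 0.91 ≤ 0.91, so result = 1
(a ∨ (a ⊃ a)) = max(0.91, 1) = 1
((¬c ∨ (b ∧ b)) ⊃ (a ∨ (a ⊃ a))): 0.5 ≤ 1, so result = 1
¬b: Gödel ¬ of 0.5 = 0 (operand ≠ 0)
(((¬c ∨ (b ∧ b)) ⊃ (a ∨ (a ⊃ a))) ∧ ¬b) = min(1, 0) = 0
(¬(a ⊃ c) ∧ (((¬c ∨ (b ∧ b)) ⊃ (a ∨ (a ⊃ a))) ∧ ¬b)) = min(0, 0) = 0
((b ∧ a) ∨ (¬(a ⊃ c) ∧ (((¬c ∨ (b ∧ b)) ⊃ (a ∨ (a ⊃ a))) ∧ ¬b))) = max(0.5, 0) = 0.5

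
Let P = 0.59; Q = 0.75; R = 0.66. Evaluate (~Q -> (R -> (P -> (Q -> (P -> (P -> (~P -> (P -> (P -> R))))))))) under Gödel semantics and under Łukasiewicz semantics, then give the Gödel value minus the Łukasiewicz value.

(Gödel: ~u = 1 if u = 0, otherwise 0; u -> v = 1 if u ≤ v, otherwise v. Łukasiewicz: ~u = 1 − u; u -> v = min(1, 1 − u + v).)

0.00

Gödel evaluation:
  ~Q: Gödel ¬ of 0.75 = 0 (operand ≠ 0)
  ~P: Gödel ¬ of 0.59 = 0 (operand ≠ 0)
  (P -> R): 0.59 ≤ 0.66, so result = 1
  (P -> (P -> R)): 0.59 ≤ 1, so result = 1
  (~P -> (P -> (P -> R))): 0 ≤ 1, so result = 1
  (P -> (~P -> (P -> (P -> R)))): 0.59 ≤ 1, so result = 1
  (P -> (P -> (~P -> (P -> (P -> R))))): 0.59 ≤ 1, so result = 1
  (Q -> (P -> (P -> (~P -> (P -> (P -> R)))))): 0.75 ≤ 1, so result = 1
  (P -> (Q -> (P -> (P -> (~P -> (P -> (P -> R))))))): 0.59 ≤ 1, so result = 1
  (R -> (P -> (Q -> (P -> (P -> (~P -> (P -> (P -> R)))))))): 0.66 ≤ 1, so result = 1
  (~Q -> (R -> (P -> (Q -> (P -> (P -> (~P -> (P -> (P -> R))))))))): 0 ≤ 1, so result = 1
  Gödel value = 1
Łukasiewicz evaluation:
  ~Q: Łukasiewicz ¬ gives 1 − 0.75 = 0.25
  ~P: Łukasiewicz ¬ gives 1 − 0.59 = 0.41
  (P -> R): min(1, 1 − 0.59 + 0.66) = 1
  (P -> (P -> R)): min(1, 1 − 0.59 + 1) = 1
  (~P -> (P -> (P -> R))): min(1, 1 − 0.41 + 1) = 1
  (P -> (~P -> (P -> (P -> R)))): min(1, 1 − 0.59 + 1) = 1
  (P -> (P -> (~P -> (P -> (P -> R))))): min(1, 1 − 0.59 + 1) = 1
  (Q -> (P -> (P -> (~P -> (P -> (P -> R)))))): min(1, 1 − 0.75 + 1) = 1
  (P -> (Q -> (P -> (P -> (~P -> (P -> (P -> R))))))): min(1, 1 − 0.59 + 1) = 1
  (R -> (P -> (Q -> (P -> (P -> (~P -> (P -> (P -> R)))))))): min(1, 1 − 0.66 + 1) = 1
  (~Q -> (R -> (P -> (Q -> (P -> (P -> (~P -> (P -> (P -> R))))))))): min(1, 1 − 0.25 + 1) = 1
  Łukasiewicz value = 1
Difference: 1 − 1 = 0.00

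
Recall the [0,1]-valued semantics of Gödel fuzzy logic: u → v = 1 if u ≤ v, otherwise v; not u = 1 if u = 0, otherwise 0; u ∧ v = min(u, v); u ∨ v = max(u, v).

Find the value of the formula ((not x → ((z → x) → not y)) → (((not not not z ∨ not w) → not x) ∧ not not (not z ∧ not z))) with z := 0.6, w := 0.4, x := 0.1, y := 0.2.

0.00

not x: Gödel ¬ of 0.1 = 0 (operand ≠ 0)
(z → x): 0.6 > 0.1, so result = 0.1
not y: Gödel ¬ of 0.2 = 0 (operand ≠ 0)
((z → x) → not y): 0.1 > 0, so result = 0
(not x → ((z → x) → not y)): 0 ≤ 0, so result = 1
not z: Gödel ¬ of 0.6 = 0 (operand ≠ 0)
not not z: Gödel ¬ of 0 = 1 (operand is 0)
not not not z: Gödel ¬ of 1 = 0 (operand ≠ 0)
not w: Gödel ¬ of 0.4 = 0 (operand ≠ 0)
(not not not z ∨ not w) = max(0, 0) = 0
not x: Gödel ¬ of 0.1 = 0 (operand ≠ 0)
((not not not z ∨ not w) → not x): 0 ≤ 0, so result = 1
not z: Gödel ¬ of 0.6 = 0 (operand ≠ 0)
not z: Gödel ¬ of 0.6 = 0 (operand ≠ 0)
(not z ∧ not z) = min(0, 0) = 0
not (not z ∧ not z): Gödel ¬ of 0 = 1 (operand is 0)
not not (not z ∧ not z): Gödel ¬ of 1 = 0 (operand ≠ 0)
(((not not not z ∨ not w) → not x) ∧ not not (not z ∧ not z)) = min(1, 0) = 0
((not x → ((z → x) → not y)) → (((not not not z ∨ not w) → not x) ∧ not not (not z ∧ not z))): 1 > 0, so result = 0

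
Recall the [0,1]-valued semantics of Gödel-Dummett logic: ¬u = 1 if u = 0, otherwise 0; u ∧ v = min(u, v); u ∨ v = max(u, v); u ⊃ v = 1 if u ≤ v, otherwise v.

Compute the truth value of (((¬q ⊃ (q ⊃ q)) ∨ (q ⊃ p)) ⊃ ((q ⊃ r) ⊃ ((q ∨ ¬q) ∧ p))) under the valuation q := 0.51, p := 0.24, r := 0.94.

¬q: Gödel ¬ of 0.51 = 0 (operand ≠ 0)
(q ⊃ q): 0.51 ≤ 0.51, so result = 1
(¬q ⊃ (q ⊃ q)): 0 ≤ 1, so result = 1
(q ⊃ p): 0.51 > 0.24, so result = 0.24
((¬q ⊃ (q ⊃ q)) ∨ (q ⊃ p)) = max(1, 0.24) = 1
(q ⊃ r): 0.51 ≤ 0.94, so result = 1
¬q: Gödel ¬ of 0.51 = 0 (operand ≠ 0)
(q ∨ ¬q) = max(0.51, 0) = 0.51
((q ∨ ¬q) ∧ p) = min(0.51, 0.24) = 0.24
((q ⊃ r) ⊃ ((q ∨ ¬q) ∧ p)): 1 > 0.24, so result = 0.24
(((¬q ⊃ (q ⊃ q)) ∨ (q ⊃ p)) ⊃ ((q ⊃ r) ⊃ ((q ∨ ¬q) ∧ p))): 1 > 0.24, so result = 0.24

0.24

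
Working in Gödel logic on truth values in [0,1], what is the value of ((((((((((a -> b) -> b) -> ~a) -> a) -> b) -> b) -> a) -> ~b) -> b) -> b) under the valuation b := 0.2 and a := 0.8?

0.20

(a -> b): 0.8 > 0.2, so result = 0.2
((a -> b) -> b): 0.2 ≤ 0.2, so result = 1
~a: Gödel ¬ of 0.8 = 0 (operand ≠ 0)
(((a -> b) -> b) -> ~a): 1 > 0, so result = 0
((((a -> b) -> b) -> ~a) -> a): 0 ≤ 0.8, so result = 1
(((((a -> b) -> b) -> ~a) -> a) -> b): 1 > 0.2, so result = 0.2
((((((a -> b) -> b) -> ~a) -> a) -> b) -> b): 0.2 ≤ 0.2, so result = 1
(((((((a -> b) -> b) -> ~a) -> a) -> b) -> b) -> a): 1 > 0.8, so result = 0.8
~b: Gödel ¬ of 0.2 = 0 (operand ≠ 0)
((((((((a -> b) -> b) -> ~a) -> a) -> b) -> b) -> a) -> ~b): 0.8 > 0, so result = 0
(((((((((a -> b) -> b) -> ~a) -> a) -> b) -> b) -> a) -> ~b) -> b): 0 ≤ 0.2, so result = 1
((((((((((a -> b) -> b) -> ~a) -> a) -> b) -> b) -> a) -> ~b) -> b) -> b): 1 > 0.2, so result = 0.2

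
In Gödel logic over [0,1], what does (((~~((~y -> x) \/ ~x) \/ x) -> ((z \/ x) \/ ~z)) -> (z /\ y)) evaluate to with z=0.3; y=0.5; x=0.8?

0.30

~y: Gödel ¬ of 0.5 = 0 (operand ≠ 0)
(~y -> x): 0 ≤ 0.8, so result = 1
~x: Gödel ¬ of 0.8 = 0 (operand ≠ 0)
((~y -> x) \/ ~x) = max(1, 0) = 1
~((~y -> x) \/ ~x): Gödel ¬ of 1 = 0 (operand ≠ 0)
~~((~y -> x) \/ ~x): Gödel ¬ of 0 = 1 (operand is 0)
(~~((~y -> x) \/ ~x) \/ x) = max(1, 0.8) = 1
(z \/ x) = max(0.3, 0.8) = 0.8
~z: Gödel ¬ of 0.3 = 0 (operand ≠ 0)
((z \/ x) \/ ~z) = max(0.8, 0) = 0.8
((~~((~y -> x) \/ ~x) \/ x) -> ((z \/ x) \/ ~z)): 1 > 0.8, so result = 0.8
(z /\ y) = min(0.3, 0.5) = 0.3
(((~~((~y -> x) \/ ~x) \/ x) -> ((z \/ x) \/ ~z)) -> (z /\ y)): 0.8 > 0.3, so result = 0.3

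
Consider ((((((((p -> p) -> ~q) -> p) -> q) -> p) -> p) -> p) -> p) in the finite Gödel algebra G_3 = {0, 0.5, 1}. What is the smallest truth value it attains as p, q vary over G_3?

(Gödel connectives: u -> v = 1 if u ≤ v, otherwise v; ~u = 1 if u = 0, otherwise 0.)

The minimum is attained at p = 0.5, q = 0:
  (p -> p): 0.5 ≤ 0.5, so result = 1
  ~q: Gödel ¬ of 0 = 1 (operand is 0)
  ((p -> p) -> ~q): 1 ≤ 1, so result = 1
  (((p -> p) -> ~q) -> p): 1 > 0.5, so result = 0.5
  ((((p -> p) -> ~q) -> p) -> q): 0.5 > 0, so result = 0
  (((((p -> p) -> ~q) -> p) -> q) -> p): 0 ≤ 0.5, so result = 1
  ((((((p -> p) -> ~q) -> p) -> q) -> p) -> p): 1 > 0.5, so result = 0.5
  (((((((p -> p) -> ~q) -> p) -> q) -> p) -> p) -> p): 0.5 ≤ 0.5, so result = 1
  ((((((((p -> p) -> ~q) -> p) -> q) -> p) -> p) -> p) -> p): 1 > 0.5, so result = 0.5
Checking all 9 assignments confirms none give a value below 0.50.

0.50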